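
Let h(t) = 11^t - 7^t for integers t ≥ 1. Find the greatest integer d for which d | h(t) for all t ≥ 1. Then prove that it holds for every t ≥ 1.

Computing the first values: h(1) = 4 and h(2) = 72; gcd(4, 72) = 4, so d ≤ 4.
We prove 4 | 11^t - 7^t for all t ≥ 1 by induction on t.
Base step (t = 1): h(1) = 4 = 4·(1), so 4 | h(1).
Inductive step: suppose the statement holds for some i ≥ 1, i.e. 4 | h(i). Then
11^{i+1} − 7^{i+1} = 11·11^i − 7·7^i = 11·(11^i − 7^i) + (4)·7^i. The first term is divisible by 4 by the inductive hypothesis, and the second term (4)·7^i is divisible by 4 since 4 | 4. Hence 4 | h(i+1).
This completes the induction.
Therefore the largest such d is 4.

d = 4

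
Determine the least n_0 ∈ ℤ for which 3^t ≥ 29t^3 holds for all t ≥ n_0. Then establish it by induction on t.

At t = 9: 19683 < 21141, so the inequality fails and n_0 ≥ 10. We prove 3^t ≥ 29t^3 for all t ≥ 10.
Base case (t = 10): 3^t = 59049 and 29t^3 = 29000, so 59049 ≥ 29000.
For the inductive step, assume it holds for an arbitrary r ≥ 10, so 3^r ≥ 29r^3.
Then 3^(r + 1) = 3·(3^r) ≥ 3·(29r^3).
Also, for r ≥ 10 we have 3·(29r^3) ≥ 29(r+1)^3, since 3 ≥ (1 + 1/r)^3 for all r ≥ 10.
Combining, 3^(r + 1) ≥ 29(r+1)^3.
By induction, the statement is established for all t ≥ 10.
Hence the smallest such n_0 is 10.

n_0 = 10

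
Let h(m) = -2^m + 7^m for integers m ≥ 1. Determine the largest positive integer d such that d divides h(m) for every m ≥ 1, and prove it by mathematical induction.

d = 5

Computing the first values: h(1) = 5 and h(2) = 45; gcd(5, 45) = 5, so d ≤ 5.
We prove 5 | -2^m + 7^m for all m ≥ 1 by induction on m.
For the base case m = 1: h(1) = 5 = 5·(1), so 5 | h(1).
Suppose the result is true for m = p, i.e. 5 | h(p). Then
7^{p+1} − 2^{p+1} = 7·7^p − 2·2^p = 7·(7^p − 2^p) + (5)·2^p. The first term is divisible by 5 by the inductive hypothesis, and the second term (5)·2^p is divisible by 5 since 5 | 5. Hence 5 | h(p+1).
Hence, by induction on m, the claim holds for every m ≥ 1.
Therefore the largest such d is 5.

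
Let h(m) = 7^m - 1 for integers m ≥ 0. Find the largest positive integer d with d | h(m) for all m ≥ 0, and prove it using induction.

Computing the first values: h(0) = 0 and h(1) = 6; gcd(0, 6) = 6, so d ≤ 6.
We prove 6 | 7^m - 1 for all m ≥ 0 by induction on m.
When m = 0: h(0) = 0 = 6·(0), so 6 | h(0).
Inductive step: suppose the statement holds for some p ≥ 0, i.e. 6 | h(p). Then
h(p+1) = 7^(p+1) - 1 = 7·(7^p - 1) + 6 = 7·h(p) + 6. The first term is divisible by 6 by the inductive hypothesis, and 6 is divisible by 6. Hence 6 | h(p+1).
By induction, the statement is established for all m ≥ 0.
Therefore the largest such d is 6.

d = 6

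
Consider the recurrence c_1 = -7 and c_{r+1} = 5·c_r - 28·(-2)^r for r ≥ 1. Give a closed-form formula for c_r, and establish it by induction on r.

c_r = (-2)^(r + 2) + 5^(r - 1)

Computing the first terms: c_1 = -7, c_2 = 21, c_3 = -7. This suggests c_r = (-2)^(r + 2) + 5^(r - 1).
Base case (r = 1): the formula gives -7 = -7 = c_1.
Suppose the result is true for r = i, so c_i = (-2)^(i + 2) + 5^(i - 1).
Then c_{i+1} = 5·c_i - 28·(-2)^i = 5·((-2)^(i + 2) + 5^(i - 1)) - 28·(-2)^i = (-2)^(i + 3) + 5^i = (-2)^((i+1) + 2) + 5^((i+1) - 1),
which is the claimed formula at r = i+1.
Hence, by induction on r, the claim holds for every r ≥ 1.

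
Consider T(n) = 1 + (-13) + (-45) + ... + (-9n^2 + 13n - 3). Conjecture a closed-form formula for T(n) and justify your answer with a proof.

We claim T(n) = -n(3n^2 - 2n - 2) for all n ≥ 1.
Base step (n = 1): T(1) = 1, and the closed form gives 1. They agree.
Suppose the result is true for n = k, so T(k) = k(-3k^2 + 2k + 2).
Then T(k+1) = T(k) + (-9k^2 - 5k + 1) = (k(-3k^2 + 2k + 2)) + (-9k^2 - 5k + 1).
Simplifying, T(k+1) = -(k + 1)(3k^2 + 4k - 1) = -(k+1)(3(k+1)^2 - 2(k+1) - 2),
which is the closed form with n = k+1.
By the principle of mathematical induction, the result holds for all n ≥ 1.

T(n) = -n(3n^2 - 2n - 2)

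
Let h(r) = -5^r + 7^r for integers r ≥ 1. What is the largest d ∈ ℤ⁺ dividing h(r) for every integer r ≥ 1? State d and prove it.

d = 2

Computing the first values: h(1) = 2 and h(2) = 24; gcd(2, 24) = 2, so d ≤ 2.
We prove 2 | -5^r + 7^r for all r ≥ 1 by induction on r.
Base step (r = 1): h(1) = 2 = 2·(1), so 2 | h(1).
Inductive step: assume the claim holds for r = i, i.e. 2 | h(i). Then
7^{i+1} − 5^{i+1} = 7·7^i − 5·5^i = 7·(7^i − 5^i) + (2)·5^i. The first term is divisible by 2 by the inductive hypothesis, and the second term (2)·5^i is divisible by 2 since 2 | 2. Hence 2 | h(i+1).
By the principle of mathematical induction, the result holds for all r ≥ 1.
Therefore the largest such d is 2.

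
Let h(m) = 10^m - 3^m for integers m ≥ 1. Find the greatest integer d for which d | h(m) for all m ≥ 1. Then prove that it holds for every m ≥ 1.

d = 7

Computing the first values: h(1) = 7 and h(2) = 91; gcd(7, 91) = 7, so d ≤ 7.
We prove 7 | 10^m - 3^m for all m ≥ 1 by induction on m.
Base case (m = 1): h(1) = 7 = 7·(1), so 7 | h(1).
Suppose the result is true for m = k, i.e. 7 | h(k). Then
10^{k+1} − 3^{k+1} = 10·10^k − 3·3^k = 10·(10^k − 3^k) + (7)·3^k. The first term is divisible by 7 by the inductive hypothesis, and the second term (7)·3^k is divisible by 7 since 7 | 7. Hence 7 | h(k+1).
Hence, by induction on m, the claim holds for every m ≥ 1.
Therefore the largest such d is 7.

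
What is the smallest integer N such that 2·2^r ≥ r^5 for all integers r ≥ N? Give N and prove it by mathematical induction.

At r = 20: 2097152 < 3200000, so the inequality fails and N ≥ 21. We prove 2·2^r ≥ r^5 for all r ≥ 21.
For the base case r = 21: 2·2^r = 4194304 and r^5 = 4084101, so 4194304 ≥ 4084101.
For the inductive step, assume it holds for an arbitrary p ≥ 21, so 2·2^p ≥ p^5.
Then 2·2^(p + 1) = 2·(2·2^p) ≥ 2·(p^5).
Also, for p ≥ 21 we have 2·(p^5) ≥ (p+1)^5, since 2 ≥ (1 + 1/p)^5 for all p ≥ 21.
Combining, 2·2^(p + 1) ≥ (p+1)^5.
By induction, the statement is established for all r ≥ 21.
Hence the smallest such N is 21.

N = 21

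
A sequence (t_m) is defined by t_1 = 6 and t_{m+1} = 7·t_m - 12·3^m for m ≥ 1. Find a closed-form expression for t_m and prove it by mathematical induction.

Computing the first terms: t_1 = 6, t_2 = 6, t_3 = -66. This suggests t_m = 3^(m + 1) - 3·7^(m - 1).
Base step (m = 1): the formula gives 6 = 6 = t_1.
Suppose the result is true for m = r, so t_r = 3^(r + 1) - 3·7^(r - 1).
Then t_{r+1} = 7·t_r - 12·3^r = 7·(3^(r + 1) - 3·7^(r - 1)) - 12·3^r = 3^(r + 2) - 3·7^r = 3^((r+1) + 1) - 3·7^((r+1) - 1),
which is the claimed formula at m = r+1.
Hence, by induction on m, the claim holds for every m ≥ 1.

t_m = 3^(m + 1) - 3·7^(m - 1)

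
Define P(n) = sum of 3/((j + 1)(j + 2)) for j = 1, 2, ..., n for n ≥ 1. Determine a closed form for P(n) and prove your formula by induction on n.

P(n) = 3n/(2(n + 2))

We claim P(n) = 3n/(2(n + 2)) for all n ≥ 1.
When n = 1: P(1) = 1/2, and the closed form gives 1/2. They agree.
Suppose the result is true for n = j, so P(j) = 3j/(2(j + 2)).
Then P(j+1) = P(j) + (3/((j + 2)(j + 3))) = (3j/(2(j + 2))) + (3/((j + 2)(j + 3))).
Simplifying, P(j+1) = 3(j + 1)/(2(j + 3)) = 3(j+1)/(2((j+1) + 2)),
which is the closed form with n = j+1.
This completes the induction.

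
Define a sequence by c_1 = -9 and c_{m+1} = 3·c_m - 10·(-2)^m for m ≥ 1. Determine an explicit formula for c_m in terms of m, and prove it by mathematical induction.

Computing the first terms: c_1 = -9, c_2 = -7, c_3 = -61. This suggests c_m = -(-2)^(m + 1) - 5·3^(m - 1).
Base step (m = 1): the formula gives -9 = -9 = c_1.
Inductive step: suppose the statement holds for some i ≥ 1, so c_i = -(-2)^(i + 1) - 5·3^(i - 1).
Then c_{i+1} = 3·c_i - 10·(-2)^i = 3·(-(-2)^(i + 1) - 5·3^(i - 1)) - 10·(-2)^i = -(-2)^(i + 2) - 5·3^i = -(-2)^((i+1) + 1) - 5·3^((i+1) - 1),
which is the claimed formula at m = i+1.
By induction, the statement is established for all m ≥ 1.

c_m = -(-2)^(m + 1) - 5·3^(m - 1)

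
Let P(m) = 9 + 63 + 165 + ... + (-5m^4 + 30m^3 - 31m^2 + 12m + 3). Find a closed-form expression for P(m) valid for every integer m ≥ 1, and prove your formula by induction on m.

We claim P(m) = -m(m^4 - 5m^3 - 3m^2 + 2m - 4) for all m ≥ 1.
Base step (m = 1): P(1) = 9, and the closed form gives 9. They agree.
Suppose the result is true for m = i, so P(i) = i(-i^4 + 5i^3 + 3i^2 - 2i + 4).
Then P(i+1) = P(i) + (-5i^4 + 10i^3 + 29i^2 + 20i + 9) = (i(-i^4 + 5i^3 + 3i^2 - 2i + 4)) + (-5i^4 + 10i^3 + 29i^2 + 20i + 9).
Simplifying, P(i+1) = -(i + 1)(i^4 - i^3 - 12i^2 - 15i - 9) = -(i+1)((i+1)^4 - 5(i+1)^3 - 3(i+1)^2 + 2(i+1) - 4),
which is the closed form with m = i+1.
This completes the induction.

P(m) = -m(m^4 - 5m^3 - 3m^2 + 2m - 4)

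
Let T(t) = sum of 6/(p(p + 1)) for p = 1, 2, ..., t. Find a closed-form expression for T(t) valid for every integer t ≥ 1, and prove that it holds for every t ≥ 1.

We claim T(t) = 6t/(t + 1) for all t ≥ 1.
For the base case t = 1: T(1) = 3, and the closed form gives 3. They agree.
For the inductive step, assume it holds for an arbitrary p ≥ 1, so T(p) = 6p/(p + 1).
Then T(p+1) = T(p) + (6/((p + 1)(p + 2))) = (6p/(p + 1)) + (6/((p + 1)(p + 2))).
Simplifying, T(p+1) = 6(p + 1)/(p + 2) = 6(p+1)/((p+1) + 1),
which is the closed form with t = p+1.
By induction, the statement is established for all t ≥ 1.

T(t) = 6t/(t + 1)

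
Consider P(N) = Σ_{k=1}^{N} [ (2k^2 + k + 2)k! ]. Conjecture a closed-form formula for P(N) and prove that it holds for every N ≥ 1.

P(N) = (2N + 1)(N + 1)! - 1

We claim P(N) = (2N + 1)(N + 1)! - 1 for all N ≥ 1.
When N = 1: P(1) = 5, and the closed form gives 5. They agree.
For the inductive step, assume it holds for an arbitrary k ≥ 1, so P(k) = (2k + 1)(k + 1)! - 1.
Then P(k+1) = P(k) + ((2k^2 + 5k + 5)(k + 1)!) = ((2k + 1)(k + 1)! - 1) + ((2k^2 + 5k + 5)(k + 1)!).
Simplifying, P(k+1) = (2(k+1) + 1)((k+1) + 1)! - 1,
which is the closed form with N = k+1.
By induction, the statement is established for all N ≥ 1.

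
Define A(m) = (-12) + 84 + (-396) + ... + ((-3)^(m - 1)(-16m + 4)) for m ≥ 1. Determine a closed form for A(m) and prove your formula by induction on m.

We claim A(m) = 4(-3)^m·m for all m ≥ 1.
Base step (m = 1): A(1) = -12, and the closed form gives -12. They agree.
Inductive step: assume the claim holds for m = i, so A(i) = 4(-3)^i·i.
Then A(i+1) = A(i) + ((-3)^i(-16i - 12)) = (4(-3)^i·i) + ((-3)^i(-16i - 12)).
Simplifying, A(i+1) = (-3)^(i + 1)(4i + 4) = 4(-3)^(i+1)·(i+1),
which is the closed form with m = i+1.
By induction, the statement is established for all m ≥ 1.

A(m) = 4(-3)^m·m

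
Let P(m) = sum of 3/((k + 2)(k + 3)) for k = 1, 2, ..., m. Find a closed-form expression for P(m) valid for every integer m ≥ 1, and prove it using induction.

P(m) = m/(m + 3)

We claim P(m) = m/(m + 3) for all m ≥ 1.
For the base case m = 1: P(1) = 1/4, and the closed form gives 1/4. They agree.
For the inductive step, assume it holds for an arbitrary k ≥ 1, so P(k) = k/(k + 3).
Then P(k+1) = P(k) + (3/((k + 3)(k + 4))) = (k/(k + 3)) + (3/((k + 3)(k + 4))).
Simplifying, P(k+1) = (k + 1)/(k + 4) = (k+1)/((k+1) + 3),
which is the closed form with m = k+1.
By induction, the statement is established for all m ≥ 1.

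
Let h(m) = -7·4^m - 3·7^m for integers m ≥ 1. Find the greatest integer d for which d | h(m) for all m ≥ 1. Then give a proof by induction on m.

Computing the first values: h(1) = -49 and h(2) = -259; gcd(-49, -259) = 7, so d ≤ 7.
We prove 7 | -7·4^m - 3·7^m for all m ≥ 1 by induction on m.
For the base case m = 1: h(1) = -49 = 7·(-7), so 7 | h(1).
Inductive step: assume the claim holds for m = i, i.e. 7 | h(i). Then
h(i+1) − 7·h(i) = (-7·4^(i+1) - 3·7^(i+1)) − 7·(-7·4^i - 3·7^i) = (-7)·4^i·(4 − 7) = (21)·4^i. Since 7 | h(i) by the inductive hypothesis, 7 | 7·h(i); and 7 | 21 since 21 = 7·3. Therefore 7 | h(i+1).
This completes the induction.
Therefore the largest such d is 7.

d = 7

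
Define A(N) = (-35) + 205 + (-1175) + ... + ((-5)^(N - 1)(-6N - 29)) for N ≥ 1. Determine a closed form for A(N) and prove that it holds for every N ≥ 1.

A(N) = (-5)^N(N + 5) - 5

We claim A(N) = (-5)^N(N + 5) - 5 for all N ≥ 1.
Base case (N = 1): A(1) = -35, and the closed form gives -35. They agree.
For the inductive step, assume it holds for an arbitrary k ≥ 1, so A(k) = (-5)^k(k + 5) - 5.
Then A(k+1) = A(k) + ((-5)^k(-6k - 35)) = ((-5)^k(k + 5) - 5) + ((-5)^k(-6k - 35)).
Simplifying, A(k+1) = -5(-5)^k·k - 30(-5)^k - 5 = (-5)^(k+1)((k+1) + 5) - 5,
which is the closed form with N = k+1.
Hence, by induction on N, the claim holds for every N ≥ 1.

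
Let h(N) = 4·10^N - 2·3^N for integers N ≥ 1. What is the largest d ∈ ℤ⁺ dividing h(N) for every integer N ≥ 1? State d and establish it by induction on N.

Computing the first values: h(1) = 34 and h(2) = 382; gcd(34, 382) = 2, so d ≤ 2.
We prove 2 | 4·10^N - 2·3^N for all N ≥ 1 by induction on N.
For the base case N = 1: h(1) = 34 = 2·(17), so 2 | h(1).
Suppose the result is true for N = p, i.e. 2 | h(p). Then
h(p+1) − 10·h(p) = (4·10^(p+1) - 2·3^(p+1)) − 10·(4·10^p - 2·3^p) = (-2)·3^p·(3 − 10) = (14)·3^p. Since 2 | h(p) by the inductive hypothesis, 2 | 10·h(p); and 2 | 14 since 14 = 2·7. Therefore 2 | h(p+1).
This completes the induction.
Therefore the largest such d is 2.

d = 2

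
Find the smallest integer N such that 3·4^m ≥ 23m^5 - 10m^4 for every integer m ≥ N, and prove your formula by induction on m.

N = 10

At m = 9: 786432 < 1292517, so the inequality fails and N ≥ 10. We prove 3·4^m ≥ 23m^5 - 10m^4 for all m ≥ 10.
Base step (m = 10): 3·4^m = 3145728 and 23m^5 - 10m^4 = 2200000, so 3145728 ≥ 2200000.
Inductive step: assume the claim holds for m = j, so 3·4^j ≥ 23j^5 - 10j^4.
Then 3·4^(j + 1) = 4·(3·4^j) ≥ 4·(23j^5 - 10j^4).
Also, for j ≥ 10 we have 4·(23j^5 - 10j^4) ≥ 23(j+1)^5 - 10(j+1)^4, since 4·(23j^5 - 10j^4) − (23(j+1)^5 - 10(j+1)^4) = 69j^5 - 145j^4 - 190j^3 - 170j^2 - 75j - 13, which is nonnegative for all j ≥ 10.
Combining, 3·4^(j + 1) ≥ 23(j+1)^5 - 10(j+1)^4.
This completes the induction.
Hence the smallest such N is 10.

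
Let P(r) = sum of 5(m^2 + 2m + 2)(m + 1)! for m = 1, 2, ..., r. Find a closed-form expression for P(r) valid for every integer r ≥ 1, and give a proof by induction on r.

P(r) = (5r + 5)(r + 2)! - 10

We claim P(r) = (5r + 5)(r + 2)! - 10 for all r ≥ 1.
For the base case r = 1: P(1) = 50, and the closed form gives 50. They agree.
Inductive step: suppose the statement holds for some m ≥ 1, so P(m) = (5m + 5)(m + 2)! - 10.
Then P(m+1) = P(m) + (5(m^2 + 4m + 5)(m + 2)!) = ((5m + 5)(m + 2)! - 10) + (5(m^2 + 4m + 5)(m + 2)!).
Simplifying, P(m+1) = (5(m+1) + 5)((m+1) + 2)! - 10,
which is the closed form with r = m+1.
By the principle of mathematical induction, the result holds for all r ≥ 1.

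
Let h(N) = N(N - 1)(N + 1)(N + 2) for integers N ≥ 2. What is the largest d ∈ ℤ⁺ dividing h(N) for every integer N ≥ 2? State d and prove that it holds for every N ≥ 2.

d = 24

Computing the first values: h(2) = 24 and h(3) = 120; gcd(24, 120) = 24, so d ≤ 24.
We prove 24 | N(N - 1)(N + 1)(N + 2) for all N ≥ 2 by induction on N.
Base case (N = 2): h(2) = 24 = 24·(1), so 24 | h(2).
Inductive step: assume the claim holds for N = r, i.e. 24 | h(r). Then
h(r+1) − h(r) = r·(r+1)·(r+2)·(r+3) − (r-1)·r·(r+1)·(r+2) = r·(r+1)·(r+2)·[(r+3) − (r-1)] = 4·r·(r+1)·(r+2). The product of 3 consecutive integers is divisible by (3)! = 6, so h(r+1) − h(r) is divisible by 4·6 = 24. By the inductive hypothesis 24 | h(r), hence 24 | h(r+1).
By the principle of mathematical induction, the result holds for all N ≥ 2.
Therefore the largest such d is 24.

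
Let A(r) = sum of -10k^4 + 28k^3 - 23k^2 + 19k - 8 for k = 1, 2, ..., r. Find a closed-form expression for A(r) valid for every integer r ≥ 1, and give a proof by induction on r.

We claim A(r) = -r(2r^4 - 2r^3 - 3r^2 - 5r + 2) for all r ≥ 1.
Base step (r = 1): A(1) = 6, and the closed form gives 6. They agree.
Inductive step: suppose the statement holds for some k ≥ 1, so A(k) = k(-2k^4 + 2k^3 + 3k^2 + 5k - 2).
Then A(k+1) = A(k) + (-10k^4 - 12k^3 + k^2 + 17k + 6) = (k(-2k^4 + 2k^3 + 3k^2 + 5k - 2)) + (-10k^4 - 12k^3 + k^2 + 17k + 6).
Simplifying, A(k+1) = -(k + 1)(2k^4 + 6k^3 + 3k^2 - 9k - 6) = -(k+1)(2(k+1)^4 - 2(k+1)^3 - 3(k+1)^2 - 5(k+1) + 2),
which is the closed form with r = k+1.
By induction, the statement is established for all r ≥ 1.

A(r) = -r(2r^4 - 2r^3 - 3r^2 - 5r + 2)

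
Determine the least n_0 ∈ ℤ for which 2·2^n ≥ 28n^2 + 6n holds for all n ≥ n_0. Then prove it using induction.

n_0 = 11

At n = 10: 2048 < 2860, so the inequality fails and n_0 ≥ 11. We prove 2·2^n ≥ 28n^2 + 6n for all n ≥ 11.
Base case (n = 11): 2·2^n = 4096 and 28n^2 + 6n = 3454, so 4096 ≥ 3454.
Suppose the result is true for n = m, so 2·2^m ≥ 28m^2 + 6m.
Then 2·2^(m + 1) = 2·(2·2^m) ≥ 2·(28m^2 + 6m).
Also, for m ≥ 11 we have 2·(28m^2 + 6m) ≥ 28(m+1)^2 + 6(m+1), since 2·(28m^2 + 6m) − (28(m+1)^2 + 6(m+1)) = 28m^2 - 50m - 34, which is nonnegative for all m ≥ 11.
Combining, 2·2^(m + 1) ≥ 28(m+1)^2 + 6(m+1).
Hence, by induction on n, the claim holds for every n ≥ 11.
Hence the smallest such n_0 is 11.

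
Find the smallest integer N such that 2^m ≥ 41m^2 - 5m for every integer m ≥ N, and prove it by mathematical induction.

N = 13

At m = 12: 4096 < 5844, so the inequality fails and N ≥ 13. We prove 2^m ≥ 41m^2 - 5m for all m ≥ 13.
For the base case m = 13: 2^m = 8192 and 41m^2 - 5m = 6864, so 8192 ≥ 6864.
Suppose the result is true for m = j, so 2^j ≥ 41j^2 - 5j.
Then 2^(j + 1) = 2·(2^j) ≥ 2·(41j^2 - 5j).
Also, for j ≥ 13 we have 2·(41j^2 - 5j) ≥ 41(j+1)^2 - 5(j+1), since 2·(41j^2 - 5j) − (41(j+1)^2 - 5(j+1)) = 41j^2 - 87j - 36, which is nonnegative for all j ≥ 13.
Combining, 2^(j + 1) ≥ 41(j+1)^2 - 5(j+1).
By the principle of mathematical induction, the result holds for all m ≥ 13.
Hence the smallest such N is 13.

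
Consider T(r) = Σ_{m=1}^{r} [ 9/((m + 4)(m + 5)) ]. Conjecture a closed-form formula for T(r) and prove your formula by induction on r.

T(r) = 9r/(5(r + 5))

We claim T(r) = 9r/(5(r + 5)) for all r ≥ 1.
Base case (r = 1): T(1) = 3/10, and the closed form gives 3/10. They agree.
Suppose the result is true for r = m, so T(m) = 9m/(5(m + 5)).
Then T(m+1) = T(m) + (9/((m + 5)(m + 6))) = (9m/(5(m + 5))) + (9/((m + 5)(m + 6))).
Simplifying, T(m+1) = 9(m + 1)/(5(m + 6)) = 9(m+1)/(5((m+1) + 5)),
which is the closed form with r = m+1.
Hence, by induction on r, the claim holds for every r ≥ 1.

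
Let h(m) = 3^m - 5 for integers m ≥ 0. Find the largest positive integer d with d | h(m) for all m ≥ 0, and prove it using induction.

Computing the first values: h(0) = -4 and h(1) = -2; gcd(-4, -2) = 2, so d ≤ 2.
We prove 2 | 3^m - 5 for all m ≥ 0 by induction on m.
Base case (m = 0): h(0) = -4 = 2·(-2), so 2 | h(0).
Suppose the result is true for m = p, i.e. 2 | h(p). Then
h(p+1) = 3^(p+1) - 5 = 3·(3^p - 5) + 10 = 3·h(p) + 10. The first term is divisible by 2 by the inductive hypothesis, and 10 is divisible by 2. Hence 2 | h(p+1).
This completes the induction.
Therefore the largest such d is 2.

d = 2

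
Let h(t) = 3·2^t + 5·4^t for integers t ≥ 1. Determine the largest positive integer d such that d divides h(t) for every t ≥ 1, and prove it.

d = 2

Computing the first values: h(1) = 26 and h(2) = 92; gcd(26, 92) = 2, so d ≤ 2.
We prove 2 | 3·2^t + 5·4^t for all t ≥ 1 by induction on t.
For the base case t = 1: h(1) = 26 = 2·(13), so 2 | h(1).
Inductive step: assume the claim holds for t = i, i.e. 2 | h(i). Then
h(i+1) − 4·h(i) = (3·2^(i+1) + 5·4^(i+1)) − 4·(3·2^i + 5·4^i) = (3)·2^i·(2 − 4) = (-6)·2^i. Since 2 | h(i) by the inductive hypothesis, 2 | 4·h(i); and 2 | -6 since -6 = 2·-3. Therefore 2 | h(i+1).
This completes the induction.
Therefore the largest such d is 2.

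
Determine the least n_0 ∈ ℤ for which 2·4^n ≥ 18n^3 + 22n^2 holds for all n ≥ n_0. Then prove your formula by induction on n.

At n = 5: 2048 < 2800, so the inequality fails and n_0 ≥ 6. We prove 2·4^n ≥ 18n^3 + 22n^2 for all n ≥ 6.
For the base case n = 6: 2·4^n = 8192 and 18n^3 + 22n^2 = 4680, so 8192 ≥ 4680.
For the inductive step, assume it holds for an arbitrary i ≥ 6, so 2·4^i ≥ 18i^3 + 22i^2.
Then 2·4^(i + 1) = 4·(2·4^i) ≥ 4·(18i^3 + 22i^2).
Also, for i ≥ 6 we have 4·(18i^3 + 22i^2) ≥ 18(i+1)^3 + 22(i+1)^2, since 4·(18i^3 + 22i^2) − (18(i+1)^3 + 22(i+1)^2) = 54i^3 + 12i^2 - 98i - 40, which is nonnegative for all i ≥ 6.
Combining, 2·4^(i + 1) ≥ 18(i+1)^3 + 22(i+1)^2.
This completes the induction.
Hence the smallest such n_0 is 6.

n_0 = 6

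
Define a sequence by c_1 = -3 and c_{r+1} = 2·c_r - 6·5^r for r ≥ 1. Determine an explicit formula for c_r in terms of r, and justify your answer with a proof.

Computing the first terms: c_1 = -3, c_2 = -36, c_3 = -222. This suggests c_r = 7·2^(r - 1) - 2·5^r.
For the base case r = 1: the formula gives -3 = -3 = c_1.
Inductive step: suppose the statement holds for some p ≥ 1, so c_p = 7·2^(p - 1) - 2·5^p.
Then c_{p+1} = 2·c_p - 6·5^p = 2·(7·2^(p - 1) - 2·5^p) - 6·5^p = 7·2^p - 2·5^(p + 1) = 7·2^((p+1) - 1) - 2·5^(p+1),
which is the claimed formula at r = p+1.
Hence, by induction on r, the claim holds for every r ≥ 1.

c_r = 7·2^(r - 1) - 2·5^r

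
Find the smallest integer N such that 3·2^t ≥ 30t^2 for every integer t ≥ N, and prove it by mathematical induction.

N = 10

At t = 9: 1536 < 2430, so the inequality fails and N ≥ 10. We prove 3·2^t ≥ 30t^2 for all t ≥ 10.
Base case (t = 10): 3·2^t = 3072 and 30t^2 = 3000, so 3072 ≥ 3000.
For the inductive step, assume it holds for an arbitrary r ≥ 10, so 3·2^r ≥ 30r^2.
Then 3·2^(r + 1) = 2·(3·2^r) ≥ 2·(30r^2).
Also, for r ≥ 10 we have 2·(30r^2) ≥ 30(r+1)^2, since 2 ≥ (1 + 1/r)^2 for all r ≥ 10.
Combining, 3·2^(r + 1) ≥ 30(r+1)^2.
This completes the induction.
Hence the smallest such N is 10.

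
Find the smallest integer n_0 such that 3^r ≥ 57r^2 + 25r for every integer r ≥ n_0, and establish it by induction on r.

n_0 = 8

At r = 7: 2187 < 2968, so the inequality fails and n_0 ≥ 8. We prove 3^r ≥ 57r^2 + 25r for all r ≥ 8.
For the base case r = 8: 3^r = 6561 and 57r^2 + 25r = 3848, so 6561 ≥ 3848.
Inductive step: assume the claim holds for r = m, so 3^m ≥ 57m^2 + 25m.
Then 3^(m + 1) = 3·(3^m) ≥ 3·(57m^2 + 25m).
Also, for m ≥ 8 we have 3·(57m^2 + 25m) ≥ 57(m+1)^2 + 25(m+1), since 3·(57m^2 + 25m) − (57(m+1)^2 + 25(m+1)) = 114m^2 - 64m - 82, which is nonnegative for all m ≥ 8.
Combining, 3^(m + 1) ≥ 57(m+1)^2 + 25(m+1).
By induction, the statement is established for all r ≥ 8.
Hence the smallest such n_0 is 8.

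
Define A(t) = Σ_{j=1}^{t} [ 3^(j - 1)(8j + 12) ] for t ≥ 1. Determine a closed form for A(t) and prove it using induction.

A(t) = 4·3^t(t + 1) - 4

We claim A(t) = 4·3^t(t + 1) - 4 for all t ≥ 1.
Base step (t = 1): A(1) = 20, and the closed form gives 20. They agree.
Inductive step: assume the claim holds for t = j, so A(j) = 4·3^j(j + 1) - 4.
Then A(j+1) = A(j) + (3^j(8j + 20)) = (4·3^j(j + 1) - 4) + (3^j(8j + 20)).
Simplifying, A(j+1) = 12·3^j·j + 24·3^j - 4 = 4·3^(j+1)((j+1) + 1) - 4,
which is the closed form with t = j+1.
This completes the induction.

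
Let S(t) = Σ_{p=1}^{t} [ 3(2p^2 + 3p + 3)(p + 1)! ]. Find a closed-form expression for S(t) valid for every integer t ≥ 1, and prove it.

S(t) = (6t + 3)(t + 2)! - 6

We claim S(t) = (6t + 3)(t + 2)! - 6 for all t ≥ 1.
When t = 1: S(1) = 48, and the closed form gives 48. They agree.
Suppose the result is true for t = p, so S(p) = (6p + 3)(p + 2)! - 6.
Then S(p+1) = S(p) + (3(2p^2 + 7p + 8)(p + 2)!) = ((6p + 3)(p + 2)! - 6) + (3(2p^2 + 7p + 8)(p + 2)!).
Simplifying, S(p+1) = (6(p+1) + 3)((p+1) + 2)! - 6,
which is the closed form with t = p+1.
By the principle of mathematical induction, the result holds for all t ≥ 1.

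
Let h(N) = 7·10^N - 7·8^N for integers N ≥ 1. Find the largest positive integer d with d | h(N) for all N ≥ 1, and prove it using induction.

Computing the first values: h(1) = 14 and h(2) = 252; gcd(14, 252) = 14, so d ≤ 14.
We prove 14 | 7·10^N - 7·8^N for all N ≥ 1 by induction on N.
Base case (N = 1): h(1) = 14 = 14·(1), so 14 | h(1).
Suppose the result is true for N = k, i.e. 14 | h(k). Then
h(k+1) − 10·h(k) = (7·10^(k+1) - 7·8^(k+1)) − 10·(7·10^k - 7·8^k) = (-7)·8^k·(8 − 10) = (14)·8^k. Since 14 | h(k) by the inductive hypothesis, 14 | 10·h(k); and 14 | 14 since 14 = 14·1. Therefore 14 | h(k+1).
This completes the induction.
Therefore the largest such d is 14.

d = 14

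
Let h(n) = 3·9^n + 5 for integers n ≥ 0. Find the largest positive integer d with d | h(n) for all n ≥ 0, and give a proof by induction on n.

d = 8

Computing the first values: h(0) = 8 and h(1) = 32; gcd(8, 32) = 8, so d ≤ 8.
We prove 8 | 3·9^n + 5 for all n ≥ 0 by induction on n.
Base case (n = 0): h(0) = 8 = 8·(1), so 8 | h(0).
Inductive step: suppose the statement holds for some i ≥ 0, i.e. 8 | h(i). Then
h(i+1) = 3·9^(i+1) + 5 = 9·(3·9^i + 5) - 40 = 9·h(i) - 40. The first term is divisible by 8 by the inductive hypothesis, and -40 is divisible by 8. Hence 8 | h(i+1).
Hence, by induction on n, the claim holds for every n ≥ 0.
Therefore the largest such d is 8.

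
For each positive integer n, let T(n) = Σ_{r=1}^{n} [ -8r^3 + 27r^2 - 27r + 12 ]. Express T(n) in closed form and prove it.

T(n) = -n(2n^3 - 5n^2 + 2n - 3)

We claim T(n) = -n(2n^3 - 5n^2 + 2n - 3) for all n ≥ 1.
Base case (n = 1): T(1) = 4, and the closed form gives 4. They agree.
For the inductive step, assume it holds for an arbitrary r ≥ 1, so T(r) = r(-2r^3 + 5r^2 - 2r + 3).
Then T(r+1) = T(r) + (-8r^3 + 3r^2 + 3r + 4) = (r(-2r^3 + 5r^2 - 2r + 3)) + (-8r^3 + 3r^2 + 3r + 4).
Simplifying, T(r+1) = -(r + 1)(2r^3 + r^2 - 2r - 4) = -(r+1)(2(r+1)^3 - 5(r+1)^2 + 2(r+1) - 3),
which is the closed form with n = r+1.
Hence, by induction on n, the claim holds for every n ≥ 1.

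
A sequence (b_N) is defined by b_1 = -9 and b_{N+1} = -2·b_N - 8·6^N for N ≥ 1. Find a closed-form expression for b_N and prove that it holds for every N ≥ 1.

b_N = -3(-2)^(N - 1) - 6^N

Computing the first terms: b_1 = -9, b_2 = -30, b_3 = -228. This suggests b_N = -3(-2)^(N - 1) - 6^N.
Base case (N = 1): the formula gives -9 = -9 = b_1.
Inductive step: assume the claim holds for N = p, so b_p = -3(-2)^(p - 1) - 6^p.
Then b_{p+1} = -2·b_p - 8·6^p = -2·(-3(-2)^(p - 1) - 6^p) - 8·6^p = -3(-2)^p - 6^(p + 1) = -3(-2)^((p+1) - 1) - 6^(p+1),
which is the claimed formula at N = p+1.
Hence, by induction on N, the claim holds for every N ≥ 1.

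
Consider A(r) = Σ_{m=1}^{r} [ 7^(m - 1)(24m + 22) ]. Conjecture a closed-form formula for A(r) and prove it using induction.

We claim A(r) = 7^r(4r + 3) - 3 for all r ≥ 1.
For the base case r = 1: A(1) = 46, and the closed form gives 46. They agree.
Inductive step: suppose the statement holds for some m ≥ 1, so A(m) = 7^m(4m + 3) - 3.
Then A(m+1) = A(m) + (7^m(24m + 46)) = (7^m(4m + 3) - 3) + (7^m(24m + 46)).
Simplifying, A(m+1) = 28·7^m·m + 49·7^m - 3 = 7^(m+1)(4(m+1) + 3) - 3,
which is the closed form with r = m+1.
By the principle of mathematical induction, the result holds for all r ≥ 1.

A(r) = 7^r(4r + 3) - 3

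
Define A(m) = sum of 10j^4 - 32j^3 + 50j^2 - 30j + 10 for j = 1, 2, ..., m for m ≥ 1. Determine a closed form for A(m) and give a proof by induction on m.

A(m) = m(2m^4 - 3m^3 + 4m^2 + 2m + 3)

We claim A(m) = m(2m^4 - 3m^3 + 4m^2 + 2m + 3) for all m ≥ 1.
Base case (m = 1): A(1) = 8, and the closed form gives 8. They agree.
Inductive step: suppose the statement holds for some j ≥ 1, so A(j) = j(2j^4 - 3j^3 + 4j^2 + 2j + 3).
Then A(j+1) = A(j) + (10j^4 + 8j^3 + 14j^2 + 14j + 8) = (j(2j^4 - 3j^3 + 4j^2 + 2j + 3)) + (10j^4 + 8j^3 + 14j^2 + 14j + 8).
Simplifying, A(j+1) = (j + 1)(2j^4 + 5j^3 + 7j^2 + 9j + 8) = (j+1)(2(j+1)^4 - 3(j+1)^3 + 4(j+1)^2 + 2(j+1) + 3),
which is the closed form with m = j+1.
Hence, by induction on m, the claim holds for every m ≥ 1.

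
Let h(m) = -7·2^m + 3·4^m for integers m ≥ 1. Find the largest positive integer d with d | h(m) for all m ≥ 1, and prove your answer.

Computing the first values: h(1) = -2 and h(2) = 20; gcd(-2, 20) = 2, so d ≤ 2.
We prove 2 | -7·2^m + 3·4^m for all m ≥ 1 by induction on m.
Base step (m = 1): h(1) = -2 = 2·(-1), so 2 | h(1).
For the inductive step, assume it holds for an arbitrary i ≥ 1, i.e. 2 | h(i). Then
h(i+1) − 4·h(i) = (-7·2^(i+1) + 3·4^(i+1)) − 4·(-7·2^i + 3·4^i) = (-7)·2^i·(2 − 4) = (14)·2^i. Since 2 | h(i) by the inductive hypothesis, 2 | 4·h(i); and 2 | 14 since 14 = 2·7. Therefore 2 | h(i+1).
Hence, by induction on m, the claim holds for every m ≥ 1.
Therefore the largest such d is 2.

d = 2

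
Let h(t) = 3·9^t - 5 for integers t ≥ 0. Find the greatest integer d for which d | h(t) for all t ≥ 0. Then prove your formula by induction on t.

Computing the first values: h(0) = -2 and h(1) = 22; gcd(-2, 22) = 2, so d ≤ 2.
We prove 2 | 3·9^t - 5 for all t ≥ 0 by induction on t.
Base case (t = 0): h(0) = -2 = 2·(-1), so 2 | h(0).
For the inductive step, assume it holds for an arbitrary i ≥ 0, i.e. 2 | h(i). Then
h(i+1) = 3·9^(i+1) - 5 = 9·(3·9^i - 5) + 40 = 9·h(i) + 40. The first term is divisible by 2 by the inductive hypothesis, and 40 is divisible by 2. Hence 2 | h(i+1).
By induction, the statement is established for all t ≥ 0.
Therefore the largest such d is 2.

d = 2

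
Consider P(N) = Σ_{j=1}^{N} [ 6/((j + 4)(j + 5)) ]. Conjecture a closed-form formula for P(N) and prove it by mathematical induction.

P(N) = 6N/(5(N + 5))

We claim P(N) = 6N/(5(N + 5)) for all N ≥ 1.
For the base case N = 1: P(1) = 1/5, and the closed form gives 1/5. They agree.
For the inductive step, assume it holds for an arbitrary j ≥ 1, so P(j) = 6j/(5(j + 5)).
Then P(j+1) = P(j) + (6/((j + 5)(j + 6))) = (6j/(5(j + 5))) + (6/((j + 5)(j + 6))).
Simplifying, P(j+1) = 6(j + 1)/(5(j + 6)) = 6(j+1)/(5((j+1) + 5)),
which is the closed form with N = j+1.
By the principle of mathematical induction, the result holds for all N ≥ 1.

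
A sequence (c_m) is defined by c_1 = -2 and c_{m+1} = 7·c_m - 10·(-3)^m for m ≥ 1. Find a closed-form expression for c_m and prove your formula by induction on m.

Computing the first terms: c_1 = -2, c_2 = 16, c_3 = 22. This suggests c_m = (-3)^m + 7^(m - 1).
Base case (m = 1): the formula gives -2 = -2 = c_1.
For the inductive step, assume it holds for an arbitrary p ≥ 1, so c_p = (-3)^p + 7^(p - 1).
Then c_{p+1} = 7·c_p - 10·(-3)^p = 7·((-3)^p + 7^(p - 1)) - 10·(-3)^p = (-3)^(p + 1) + 7^p = (-3)^(p+1) + 7^((p+1) - 1),
which is the claimed formula at m = p+1.
Hence, by induction on m, the claim holds for every m ≥ 1.

c_m = (-3)^m + 7^(m - 1)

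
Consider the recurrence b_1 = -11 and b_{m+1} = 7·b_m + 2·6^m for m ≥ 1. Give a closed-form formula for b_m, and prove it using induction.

Computing the first terms: b_1 = -11, b_2 = -65, b_3 = -383. This suggests b_m = -2·6^m + 7^(m - 1).
Base step (m = 1): the formula gives -11 = -11 = b_1.
Inductive step: suppose the statement holds for some i ≥ 1, so b_i = -2·6^i + 7^(i - 1).
Then b_{i+1} = 7·b_i + 2·6^i = 7·(-2·6^i + 7^(i - 1)) + 2·6^i = -2·6^(i + 1) + 7^i = -2·6^(i+1) + 7^((i+1) - 1),
which is the claimed formula at m = i+1.
By induction, the statement is established for all m ≥ 1.

b_m = -2·6^m + 7^(m - 1)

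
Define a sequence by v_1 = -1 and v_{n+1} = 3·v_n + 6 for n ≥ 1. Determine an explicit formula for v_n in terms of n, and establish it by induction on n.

Computing the first terms: v_1 = -1, v_2 = 3, v_3 = 15. This suggests v_n = 2·3^(n - 1) - 3.
When n = 1: the formula gives -1 = -1 = v_1.
Suppose the result is true for n = p, so v_p = 2·3^(p - 1) - 3.
Then v_{p+1} = 3·v_p + 6 = 3·(2·3^(p - 1) - 3) + 6 = 2·3^p - 3 = 2·3^((p+1) - 1) - 3,
which is the claimed formula at n = p+1.
By the principle of mathematical induction, the result holds for all n ≥ 1.

v_n = 2·3^(n - 1) - 3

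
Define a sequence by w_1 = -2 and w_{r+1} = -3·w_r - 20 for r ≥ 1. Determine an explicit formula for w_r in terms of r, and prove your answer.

w_r = -(-3)^r - 5

Computing the first terms: w_1 = -2, w_2 = -14, w_3 = 22. This suggests w_r = -(-3)^r - 5.
For the base case r = 1: the formula gives -2 = -2 = w_1.
Inductive step: assume the claim holds for r = p, so w_p = -(-3)^p - 5.
Then w_{p+1} = -3·w_p - 20 = -3·(-(-3)^p - 5) - 20 = -(-3)^(p + 1) - 5,
which is the claimed formula at r = p+1.
This completes the induction.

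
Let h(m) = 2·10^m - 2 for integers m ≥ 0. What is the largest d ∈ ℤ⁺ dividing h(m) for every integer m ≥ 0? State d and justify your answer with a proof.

Computing the first values: h(0) = 0 and h(1) = 18; gcd(0, 18) = 18, so d ≤ 18.
We prove 18 | 2·10^m - 2 for all m ≥ 0 by induction on m.
Base step (m = 0): h(0) = 0 = 18·(0), so 18 | h(0).
Inductive step: assume the claim holds for m = p, i.e. 18 | h(p). Then
h(p+1) = 2·10^(p+1) - 2 = 10·(2·10^p - 2) + 18 = 10·h(p) + 18. The first term is divisible by 18 by the inductive hypothesis, and 18 is divisible by 18. Hence 18 | h(p+1).
Hence, by induction on m, the claim holds for every m ≥ 0.
Therefore the largest such d is 18.

d = 18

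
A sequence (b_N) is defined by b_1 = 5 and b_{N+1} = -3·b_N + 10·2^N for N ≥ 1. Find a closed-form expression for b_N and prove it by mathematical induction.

b_N = (-3)^(N - 1) + 2^(N + 1)

Computing the first terms: b_1 = 5, b_2 = 5, b_3 = 25. This suggests b_N = (-3)^(N - 1) + 2^(N + 1).
When N = 1: the formula gives 5 = 5 = b_1.
Suppose the result is true for N = j, so b_j = (-3)^(j - 1) + 2^(j + 1).
Then b_{j+1} = -3·b_j + 10·2^j = -3·((-3)^(j - 1) + 2^(j + 1)) + 10·2^j = (-3)^j + 2^(j + 2) = (-3)^((j+1) - 1) + 2^((j+1) + 1),
which is the claimed formula at N = j+1.
This completes the induction.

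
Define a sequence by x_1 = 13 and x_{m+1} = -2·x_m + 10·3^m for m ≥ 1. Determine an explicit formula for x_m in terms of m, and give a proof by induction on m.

x_m = 7(-2)^(m - 1) + 2·3^m

Computing the first terms: x_1 = 13, x_2 = 4, x_3 = 82. This suggests x_m = 7(-2)^(m - 1) + 2·3^m.
Base step (m = 1): the formula gives 13 = 13 = x_1.
For the inductive step, assume it holds for an arbitrary p ≥ 1, so x_p = 7(-2)^(p - 1) + 2·3^p.
Then x_{p+1} = -2·x_p + 10·3^p = -2·(7(-2)^(p - 1) + 2·3^p) + 10·3^p = 7(-2)^p + 2·3^(p + 1) = 7(-2)^((p+1) - 1) + 2·3^(p+1),
which is the claimed formula at m = p+1.
By induction, the statement is established for all m ≥ 1.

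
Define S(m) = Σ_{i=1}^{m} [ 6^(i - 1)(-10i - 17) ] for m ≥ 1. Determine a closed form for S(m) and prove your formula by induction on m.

S(m) = -6^m(2m + 3) + 3

We claim S(m) = -6^m(2m + 3) + 3 for all m ≥ 1.
For the base case m = 1: S(1) = -27, and the closed form gives -27. They agree.
Suppose the result is true for m = i, so S(i) = -6^i(2i + 3) + 3.
Then S(i+1) = S(i) + (6^i(-10i - 27)) = (-6^i(2i + 3) + 3) + (6^i(-10i - 27)).
Simplifying, S(i+1) = -12·6^i·i - 30·6^i + 3 = -6^(i+1)(2(i+1) + 3) + 3,
which is the closed form with m = i+1.
By induction, the statement is established for all m ≥ 1.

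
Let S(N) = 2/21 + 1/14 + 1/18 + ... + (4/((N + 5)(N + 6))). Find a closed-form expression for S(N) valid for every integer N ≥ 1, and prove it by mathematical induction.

S(N) = 2N/(3(N + 6))

We claim S(N) = 2N/(3(N + 6)) for all N ≥ 1.
When N = 1: S(1) = 2/21, and the closed form gives 2/21. They agree.
Inductive step: suppose the statement holds for some m ≥ 1, so S(m) = 2m/(3(m + 6)).
Then S(m+1) = S(m) + (4/((m + 6)(m + 7))) = (2m/(3(m + 6))) + (4/((m + 6)(m + 7))).
Simplifying, S(m+1) = 2(m + 1)/(3(m + 7)) = 2(m+1)/(3((m+1) + 6)),
which is the closed form with N = m+1.
By the principle of mathematical induction, the result holds for all N ≥ 1.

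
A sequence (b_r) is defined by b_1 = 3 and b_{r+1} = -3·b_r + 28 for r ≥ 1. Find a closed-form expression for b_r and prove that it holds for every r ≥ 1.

Computing the first terms: b_1 = 3, b_2 = 19, b_3 = -29. This suggests b_r = -4(-3)^(r - 1) + 7.
For the base case r = 1: the formula gives 3 = 3 = b_1.
For the inductive step, assume it holds for an arbitrary j ≥ 1, so b_j = -4(-3)^(j - 1) + 7.
Then b_{j+1} = -3·b_j + 28 = -3·(-4(-3)^(j - 1) + 7) + 28 = -4(-3)^j + 7 = -4(-3)^((j+1) - 1) + 7,
which is the claimed formula at r = j+1.
This completes the induction.

b_r = -4(-3)^(r - 1) + 7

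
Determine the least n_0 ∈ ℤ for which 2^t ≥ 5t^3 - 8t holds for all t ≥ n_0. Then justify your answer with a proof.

n_0 = 14

At t = 13: 8192 < 10881, so the inequality fails and n_0 ≥ 14. We prove 2^t ≥ 5t^3 - 8t for all t ≥ 14.
Base case (t = 14): 2^t = 16384 and 5t^3 - 8t = 13608, so 16384 ≥ 13608.
Inductive step: suppose the statement holds for some k ≥ 14, so 2^k ≥ 5k^3 - 8k.
Then 2^(k + 1) = 2·(2^k) ≥ 2·(5k^3 - 8k).
Also, for k ≥ 14 we have 2·(5k^3 - 8k) ≥ 5(k+1)^3 - 8(k+1), since 2·(5k^3 - 8k) − (5(k+1)^3 - 8(k+1)) = 5k^3 - 15k^2 - 23k + 3, which is nonnegative for all k ≥ 14.
Combining, 2^(k + 1) ≥ 5(k+1)^3 - 8(k+1).
By the principle of mathematical induction, the result holds for all t ≥ 14.
Hence the smallest such n_0 is 14.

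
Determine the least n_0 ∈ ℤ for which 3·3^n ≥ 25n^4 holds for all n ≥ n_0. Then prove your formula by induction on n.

At n = 10: 177147 < 250000, so the inequality fails and n_0 ≥ 11. We prove 3·3^n ≥ 25n^4 for all n ≥ 11.
Base step (n = 11): 3·3^n = 531441 and 25n^4 = 366025, so 531441 ≥ 366025.
For the inductive step, assume it holds for an arbitrary j ≥ 11, so 3·3^j ≥ 25j^4.
Then 3·3^(j + 1) = 3·(3·3^j) ≥ 3·(25j^4).
Also, for j ≥ 11 we have 3·(25j^4) ≥ 25(j+1)^4, since 3 ≥ (1 + 1/j)^4 for all j ≥ 11.
Combining, 3·3^(j + 1) ≥ 25(j+1)^4.
This completes the induction.
Hence the smallest such n_0 is 11.

n_0 = 11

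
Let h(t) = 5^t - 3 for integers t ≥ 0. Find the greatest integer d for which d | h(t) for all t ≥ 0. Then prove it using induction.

Computing the first values: h(0) = -2 and h(1) = 2; gcd(-2, 2) = 2, so d ≤ 2.
We prove 2 | 5^t - 3 for all t ≥ 0 by induction on t.
For the base case t = 0: h(0) = -2 = 2·(-1), so 2 | h(0).
Suppose the result is true for t = i, i.e. 2 | h(i). Then
h(i+1) = 5^(i+1) - 3 = 5·(5^i - 3) + 12 = 5·h(i) + 12. The first term is divisible by 2 by the inductive hypothesis, and 12 is divisible by 2. Hence 2 | h(i+1).
This completes the induction.
Therefore the largest such d is 2.

d = 2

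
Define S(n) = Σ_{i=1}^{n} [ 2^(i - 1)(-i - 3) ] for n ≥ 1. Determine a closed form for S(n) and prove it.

S(n) = -2^n(n + 2) + 2

We claim S(n) = -2^n(n + 2) + 2 for all n ≥ 1.
For the base case n = 1: S(1) = -4, and the closed form gives -4. They agree.
For the inductive step, assume it holds for an arbitrary i ≥ 1, so S(i) = -2^i(i + 2) + 2.
Then S(i+1) = S(i) + (2^i(-i - 4)) = (-2^i(i + 2) + 2) + (2^i(-i - 4)).
Simplifying, S(i+1) = -2·2^i·i - 6·2^i + 2 = -2^(i+1)((i+1) + 2) + 2,
which is the closed form with n = i+1.
This completes the induction.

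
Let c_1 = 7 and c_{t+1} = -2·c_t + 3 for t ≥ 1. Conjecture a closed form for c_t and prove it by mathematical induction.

Computing the first terms: c_1 = 7, c_2 = -11, c_3 = 25. This suggests c_t = -3(-2)^t + 1.
When t = 1: the formula gives 7 = 7 = c_1.
For the inductive step, assume it holds for an arbitrary m ≥ 1, so c_m = -3(-2)^m + 1.
Then c_{m+1} = -2·c_m + 3 = -2·(-3(-2)^m + 1) + 3 = -3(-2)^(m + 1) + 1,
which is the claimed formula at t = m+1.
By induction, the statement is established for all t ≥ 1.

c_t = -3(-2)^t + 1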